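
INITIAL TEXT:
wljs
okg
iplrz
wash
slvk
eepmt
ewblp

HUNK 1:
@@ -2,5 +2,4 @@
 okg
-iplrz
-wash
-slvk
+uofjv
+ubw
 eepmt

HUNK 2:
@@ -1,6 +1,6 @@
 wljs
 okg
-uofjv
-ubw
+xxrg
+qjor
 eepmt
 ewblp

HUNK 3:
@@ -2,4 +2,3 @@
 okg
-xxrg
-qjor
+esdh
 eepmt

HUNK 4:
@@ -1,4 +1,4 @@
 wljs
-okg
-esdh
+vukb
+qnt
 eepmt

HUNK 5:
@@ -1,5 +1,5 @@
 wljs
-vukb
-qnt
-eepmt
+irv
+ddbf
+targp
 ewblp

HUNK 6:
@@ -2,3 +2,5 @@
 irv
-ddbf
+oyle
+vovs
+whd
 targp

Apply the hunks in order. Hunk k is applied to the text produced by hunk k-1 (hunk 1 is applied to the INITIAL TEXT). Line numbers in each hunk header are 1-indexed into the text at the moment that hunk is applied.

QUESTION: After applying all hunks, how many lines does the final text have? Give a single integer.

Hunk 1: at line 2 remove [iplrz,wash,slvk] add [uofjv,ubw] -> 6 lines: wljs okg uofjv ubw eepmt ewblp
Hunk 2: at line 1 remove [uofjv,ubw] add [xxrg,qjor] -> 6 lines: wljs okg xxrg qjor eepmt ewblp
Hunk 3: at line 2 remove [xxrg,qjor] add [esdh] -> 5 lines: wljs okg esdh eepmt ewblp
Hunk 4: at line 1 remove [okg,esdh] add [vukb,qnt] -> 5 lines: wljs vukb qnt eepmt ewblp
Hunk 5: at line 1 remove [vukb,qnt,eepmt] add [irv,ddbf,targp] -> 5 lines: wljs irv ddbf targp ewblp
Hunk 6: at line 2 remove [ddbf] add [oyle,vovs,whd] -> 7 lines: wljs irv oyle vovs whd targp ewblp
Final line count: 7

Answer: 7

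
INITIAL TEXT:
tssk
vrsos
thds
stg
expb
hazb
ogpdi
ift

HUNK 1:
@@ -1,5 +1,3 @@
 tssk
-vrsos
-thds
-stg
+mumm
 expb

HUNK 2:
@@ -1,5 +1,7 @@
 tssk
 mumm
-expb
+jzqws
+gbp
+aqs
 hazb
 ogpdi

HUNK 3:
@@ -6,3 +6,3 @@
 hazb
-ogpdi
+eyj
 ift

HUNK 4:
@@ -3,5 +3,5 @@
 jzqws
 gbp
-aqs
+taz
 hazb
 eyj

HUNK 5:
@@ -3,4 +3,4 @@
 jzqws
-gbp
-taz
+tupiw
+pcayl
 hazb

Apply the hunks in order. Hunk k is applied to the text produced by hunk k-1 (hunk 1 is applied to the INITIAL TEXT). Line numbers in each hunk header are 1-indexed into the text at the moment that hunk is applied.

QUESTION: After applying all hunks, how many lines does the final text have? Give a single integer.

Answer: 8

Derivation:
Hunk 1: at line 1 remove [vrsos,thds,stg] add [mumm] -> 6 lines: tssk mumm expb hazb ogpdi ift
Hunk 2: at line 1 remove [expb] add [jzqws,gbp,aqs] -> 8 lines: tssk mumm jzqws gbp aqs hazb ogpdi ift
Hunk 3: at line 6 remove [ogpdi] add [eyj] -> 8 lines: tssk mumm jzqws gbp aqs hazb eyj ift
Hunk 4: at line 3 remove [aqs] add [taz] -> 8 lines: tssk mumm jzqws gbp taz hazb eyj ift
Hunk 5: at line 3 remove [gbp,taz] add [tupiw,pcayl] -> 8 lines: tssk mumm jzqws tupiw pcayl hazb eyj ift
Final line count: 8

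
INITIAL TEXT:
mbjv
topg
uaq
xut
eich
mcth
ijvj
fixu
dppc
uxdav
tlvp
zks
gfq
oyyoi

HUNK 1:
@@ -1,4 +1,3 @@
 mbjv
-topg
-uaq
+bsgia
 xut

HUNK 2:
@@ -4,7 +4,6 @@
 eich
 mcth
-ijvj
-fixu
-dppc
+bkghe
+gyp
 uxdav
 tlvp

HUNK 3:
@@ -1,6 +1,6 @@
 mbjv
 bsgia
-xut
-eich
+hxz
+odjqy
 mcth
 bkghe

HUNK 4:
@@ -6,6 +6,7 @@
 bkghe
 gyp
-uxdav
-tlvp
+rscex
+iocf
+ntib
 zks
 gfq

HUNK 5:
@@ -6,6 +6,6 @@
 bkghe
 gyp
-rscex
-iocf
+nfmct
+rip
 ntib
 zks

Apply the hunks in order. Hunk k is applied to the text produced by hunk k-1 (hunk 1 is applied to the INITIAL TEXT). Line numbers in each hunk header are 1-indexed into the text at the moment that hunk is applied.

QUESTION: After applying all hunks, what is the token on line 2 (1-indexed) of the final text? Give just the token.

Hunk 1: at line 1 remove [topg,uaq] add [bsgia] -> 13 lines: mbjv bsgia xut eich mcth ijvj fixu dppc uxdav tlvp zks gfq oyyoi
Hunk 2: at line 4 remove [ijvj,fixu,dppc] add [bkghe,gyp] -> 12 lines: mbjv bsgia xut eich mcth bkghe gyp uxdav tlvp zks gfq oyyoi
Hunk 3: at line 1 remove [xut,eich] add [hxz,odjqy] -> 12 lines: mbjv bsgia hxz odjqy mcth bkghe gyp uxdav tlvp zks gfq oyyoi
Hunk 4: at line 6 remove [uxdav,tlvp] add [rscex,iocf,ntib] -> 13 lines: mbjv bsgia hxz odjqy mcth bkghe gyp rscex iocf ntib zks gfq oyyoi
Hunk 5: at line 6 remove [rscex,iocf] add [nfmct,rip] -> 13 lines: mbjv bsgia hxz odjqy mcth bkghe gyp nfmct rip ntib zks gfq oyyoi
Final line 2: bsgia

Answer: bsgia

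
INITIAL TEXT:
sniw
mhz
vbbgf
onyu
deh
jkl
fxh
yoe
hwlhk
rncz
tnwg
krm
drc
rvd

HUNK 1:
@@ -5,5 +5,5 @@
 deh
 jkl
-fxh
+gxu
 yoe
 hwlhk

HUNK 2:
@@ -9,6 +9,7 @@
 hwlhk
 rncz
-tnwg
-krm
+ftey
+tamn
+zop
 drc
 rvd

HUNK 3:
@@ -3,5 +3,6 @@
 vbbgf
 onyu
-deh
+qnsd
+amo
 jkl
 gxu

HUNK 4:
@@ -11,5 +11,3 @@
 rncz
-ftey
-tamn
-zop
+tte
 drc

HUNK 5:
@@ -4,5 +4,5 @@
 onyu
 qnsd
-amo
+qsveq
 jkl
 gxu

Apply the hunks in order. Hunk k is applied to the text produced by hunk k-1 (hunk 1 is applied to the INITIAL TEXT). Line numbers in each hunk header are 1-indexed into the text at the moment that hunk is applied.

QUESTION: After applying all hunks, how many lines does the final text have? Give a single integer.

Hunk 1: at line 5 remove [fxh] add [gxu] -> 14 lines: sniw mhz vbbgf onyu deh jkl gxu yoe hwlhk rncz tnwg krm drc rvd
Hunk 2: at line 9 remove [tnwg,krm] add [ftey,tamn,zop] -> 15 lines: sniw mhz vbbgf onyu deh jkl gxu yoe hwlhk rncz ftey tamn zop drc rvd
Hunk 3: at line 3 remove [deh] add [qnsd,amo] -> 16 lines: sniw mhz vbbgf onyu qnsd amo jkl gxu yoe hwlhk rncz ftey tamn zop drc rvd
Hunk 4: at line 11 remove [ftey,tamn,zop] add [tte] -> 14 lines: sniw mhz vbbgf onyu qnsd amo jkl gxu yoe hwlhk rncz tte drc rvd
Hunk 5: at line 4 remove [amo] add [qsveq] -> 14 lines: sniw mhz vbbgf onyu qnsd qsveq jkl gxu yoe hwlhk rncz tte drc rvd
Final line count: 14

Answer: 14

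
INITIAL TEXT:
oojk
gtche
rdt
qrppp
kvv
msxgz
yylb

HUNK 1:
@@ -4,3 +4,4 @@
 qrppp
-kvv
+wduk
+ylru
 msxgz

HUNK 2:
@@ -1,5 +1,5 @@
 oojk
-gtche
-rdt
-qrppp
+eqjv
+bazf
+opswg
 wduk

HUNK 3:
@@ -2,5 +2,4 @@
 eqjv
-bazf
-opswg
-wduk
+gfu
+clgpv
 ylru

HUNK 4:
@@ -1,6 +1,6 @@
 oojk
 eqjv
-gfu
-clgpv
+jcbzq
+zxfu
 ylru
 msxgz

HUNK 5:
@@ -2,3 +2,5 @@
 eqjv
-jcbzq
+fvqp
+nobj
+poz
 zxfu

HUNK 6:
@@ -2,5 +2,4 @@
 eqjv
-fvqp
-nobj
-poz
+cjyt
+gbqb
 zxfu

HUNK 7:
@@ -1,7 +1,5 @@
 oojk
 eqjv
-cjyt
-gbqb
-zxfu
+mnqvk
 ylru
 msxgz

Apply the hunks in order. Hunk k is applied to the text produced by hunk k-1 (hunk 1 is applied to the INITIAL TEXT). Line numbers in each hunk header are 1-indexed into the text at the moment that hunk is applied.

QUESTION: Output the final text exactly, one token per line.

Answer: oojk
eqjv
mnqvk
ylru
msxgz
yylb

Derivation:
Hunk 1: at line 4 remove [kvv] add [wduk,ylru] -> 8 lines: oojk gtche rdt qrppp wduk ylru msxgz yylb
Hunk 2: at line 1 remove [gtche,rdt,qrppp] add [eqjv,bazf,opswg] -> 8 lines: oojk eqjv bazf opswg wduk ylru msxgz yylb
Hunk 3: at line 2 remove [bazf,opswg,wduk] add [gfu,clgpv] -> 7 lines: oojk eqjv gfu clgpv ylru msxgz yylb
Hunk 4: at line 1 remove [gfu,clgpv] add [jcbzq,zxfu] -> 7 lines: oojk eqjv jcbzq zxfu ylru msxgz yylb
Hunk 5: at line 2 remove [jcbzq] add [fvqp,nobj,poz] -> 9 lines: oojk eqjv fvqp nobj poz zxfu ylru msxgz yylb
Hunk 6: at line 2 remove [fvqp,nobj,poz] add [cjyt,gbqb] -> 8 lines: oojk eqjv cjyt gbqb zxfu ylru msxgz yylb
Hunk 7: at line 1 remove [cjyt,gbqb,zxfu] add [mnqvk] -> 6 lines: oojk eqjv mnqvk ylru msxgz yylb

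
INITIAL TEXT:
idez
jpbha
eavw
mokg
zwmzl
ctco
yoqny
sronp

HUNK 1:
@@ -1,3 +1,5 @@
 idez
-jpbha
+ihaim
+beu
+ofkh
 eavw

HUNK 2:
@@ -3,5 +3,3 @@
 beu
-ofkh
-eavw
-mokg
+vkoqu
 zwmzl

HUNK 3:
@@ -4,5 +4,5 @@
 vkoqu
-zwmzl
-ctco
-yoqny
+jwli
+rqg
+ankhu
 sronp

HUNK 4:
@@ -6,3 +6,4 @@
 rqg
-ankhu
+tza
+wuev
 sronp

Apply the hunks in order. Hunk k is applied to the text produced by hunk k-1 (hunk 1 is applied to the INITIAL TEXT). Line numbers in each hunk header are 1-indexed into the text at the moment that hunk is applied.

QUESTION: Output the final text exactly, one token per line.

Hunk 1: at line 1 remove [jpbha] add [ihaim,beu,ofkh] -> 10 lines: idez ihaim beu ofkh eavw mokg zwmzl ctco yoqny sronp
Hunk 2: at line 3 remove [ofkh,eavw,mokg] add [vkoqu] -> 8 lines: idez ihaim beu vkoqu zwmzl ctco yoqny sronp
Hunk 3: at line 4 remove [zwmzl,ctco,yoqny] add [jwli,rqg,ankhu] -> 8 lines: idez ihaim beu vkoqu jwli rqg ankhu sronp
Hunk 4: at line 6 remove [ankhu] add [tza,wuev] -> 9 lines: idez ihaim beu vkoqu jwli rqg tza wuev sronp

Answer: idez
ihaim
beu
vkoqu
jwli
rqg
tza
wuev
sronp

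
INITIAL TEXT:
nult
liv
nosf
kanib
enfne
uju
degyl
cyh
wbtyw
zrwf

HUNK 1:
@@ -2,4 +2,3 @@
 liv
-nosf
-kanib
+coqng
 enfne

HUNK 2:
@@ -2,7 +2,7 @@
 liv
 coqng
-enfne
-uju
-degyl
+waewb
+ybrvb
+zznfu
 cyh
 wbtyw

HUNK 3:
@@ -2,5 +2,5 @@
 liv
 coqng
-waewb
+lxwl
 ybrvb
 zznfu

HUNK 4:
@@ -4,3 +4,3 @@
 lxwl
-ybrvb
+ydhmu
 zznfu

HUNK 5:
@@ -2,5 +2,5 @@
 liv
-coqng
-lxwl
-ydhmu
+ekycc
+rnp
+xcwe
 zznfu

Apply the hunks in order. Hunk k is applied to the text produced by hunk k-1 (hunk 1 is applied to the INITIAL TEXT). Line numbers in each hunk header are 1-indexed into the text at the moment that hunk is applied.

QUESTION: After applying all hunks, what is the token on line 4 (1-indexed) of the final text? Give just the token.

Hunk 1: at line 2 remove [nosf,kanib] add [coqng] -> 9 lines: nult liv coqng enfne uju degyl cyh wbtyw zrwf
Hunk 2: at line 2 remove [enfne,uju,degyl] add [waewb,ybrvb,zznfu] -> 9 lines: nult liv coqng waewb ybrvb zznfu cyh wbtyw zrwf
Hunk 3: at line 2 remove [waewb] add [lxwl] -> 9 lines: nult liv coqng lxwl ybrvb zznfu cyh wbtyw zrwf
Hunk 4: at line 4 remove [ybrvb] add [ydhmu] -> 9 lines: nult liv coqng lxwl ydhmu zznfu cyh wbtyw zrwf
Hunk 5: at line 2 remove [coqng,lxwl,ydhmu] add [ekycc,rnp,xcwe] -> 9 lines: nult liv ekycc rnp xcwe zznfu cyh wbtyw zrwf
Final line 4: rnp

Answer: rnp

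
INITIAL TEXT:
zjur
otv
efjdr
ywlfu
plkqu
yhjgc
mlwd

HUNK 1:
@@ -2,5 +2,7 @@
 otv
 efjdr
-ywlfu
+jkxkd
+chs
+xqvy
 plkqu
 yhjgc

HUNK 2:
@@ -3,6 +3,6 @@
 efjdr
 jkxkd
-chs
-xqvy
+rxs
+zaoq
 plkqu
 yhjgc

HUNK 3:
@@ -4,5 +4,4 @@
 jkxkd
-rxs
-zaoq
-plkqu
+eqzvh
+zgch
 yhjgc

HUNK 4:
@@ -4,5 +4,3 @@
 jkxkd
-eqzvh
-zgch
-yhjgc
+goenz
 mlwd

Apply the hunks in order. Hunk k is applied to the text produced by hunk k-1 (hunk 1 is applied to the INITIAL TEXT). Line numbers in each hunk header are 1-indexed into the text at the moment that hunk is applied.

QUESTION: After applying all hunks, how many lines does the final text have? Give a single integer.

Answer: 6

Derivation:
Hunk 1: at line 2 remove [ywlfu] add [jkxkd,chs,xqvy] -> 9 lines: zjur otv efjdr jkxkd chs xqvy plkqu yhjgc mlwd
Hunk 2: at line 3 remove [chs,xqvy] add [rxs,zaoq] -> 9 lines: zjur otv efjdr jkxkd rxs zaoq plkqu yhjgc mlwd
Hunk 3: at line 4 remove [rxs,zaoq,plkqu] add [eqzvh,zgch] -> 8 lines: zjur otv efjdr jkxkd eqzvh zgch yhjgc mlwd
Hunk 4: at line 4 remove [eqzvh,zgch,yhjgc] add [goenz] -> 6 lines: zjur otv efjdr jkxkd goenz mlwd
Final line count: 6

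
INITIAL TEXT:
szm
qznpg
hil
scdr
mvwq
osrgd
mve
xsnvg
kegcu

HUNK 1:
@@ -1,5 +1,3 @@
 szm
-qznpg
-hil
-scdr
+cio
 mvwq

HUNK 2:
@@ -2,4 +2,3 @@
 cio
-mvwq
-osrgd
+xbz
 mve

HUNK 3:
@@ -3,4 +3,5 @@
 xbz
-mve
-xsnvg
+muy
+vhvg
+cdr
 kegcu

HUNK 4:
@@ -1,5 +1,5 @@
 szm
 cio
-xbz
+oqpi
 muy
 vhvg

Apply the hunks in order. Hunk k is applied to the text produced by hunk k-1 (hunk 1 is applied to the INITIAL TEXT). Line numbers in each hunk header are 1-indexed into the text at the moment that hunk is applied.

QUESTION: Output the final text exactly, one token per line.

Hunk 1: at line 1 remove [qznpg,hil,scdr] add [cio] -> 7 lines: szm cio mvwq osrgd mve xsnvg kegcu
Hunk 2: at line 2 remove [mvwq,osrgd] add [xbz] -> 6 lines: szm cio xbz mve xsnvg kegcu
Hunk 3: at line 3 remove [mve,xsnvg] add [muy,vhvg,cdr] -> 7 lines: szm cio xbz muy vhvg cdr kegcu
Hunk 4: at line 1 remove [xbz] add [oqpi] -> 7 lines: szm cio oqpi muy vhvg cdr kegcu

Answer: szm
cio
oqpi
muy
vhvg
cdr
kegcu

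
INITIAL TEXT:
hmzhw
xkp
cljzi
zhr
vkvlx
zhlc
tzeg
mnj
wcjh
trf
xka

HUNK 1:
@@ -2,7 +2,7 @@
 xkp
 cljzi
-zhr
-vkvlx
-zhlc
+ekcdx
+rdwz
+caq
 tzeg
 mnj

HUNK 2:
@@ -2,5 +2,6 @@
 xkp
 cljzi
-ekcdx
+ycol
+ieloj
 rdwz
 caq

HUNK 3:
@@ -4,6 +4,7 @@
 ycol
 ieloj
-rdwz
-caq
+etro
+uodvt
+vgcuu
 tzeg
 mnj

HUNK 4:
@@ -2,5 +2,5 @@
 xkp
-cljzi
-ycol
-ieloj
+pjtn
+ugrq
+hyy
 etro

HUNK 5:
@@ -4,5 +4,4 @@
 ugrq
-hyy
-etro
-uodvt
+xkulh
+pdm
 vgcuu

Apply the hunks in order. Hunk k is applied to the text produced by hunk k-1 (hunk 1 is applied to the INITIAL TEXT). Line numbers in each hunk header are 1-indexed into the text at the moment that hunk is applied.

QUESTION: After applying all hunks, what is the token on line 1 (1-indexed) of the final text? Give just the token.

Answer: hmzhw

Derivation:
Hunk 1: at line 2 remove [zhr,vkvlx,zhlc] add [ekcdx,rdwz,caq] -> 11 lines: hmzhw xkp cljzi ekcdx rdwz caq tzeg mnj wcjh trf xka
Hunk 2: at line 2 remove [ekcdx] add [ycol,ieloj] -> 12 lines: hmzhw xkp cljzi ycol ieloj rdwz caq tzeg mnj wcjh trf xka
Hunk 3: at line 4 remove [rdwz,caq] add [etro,uodvt,vgcuu] -> 13 lines: hmzhw xkp cljzi ycol ieloj etro uodvt vgcuu tzeg mnj wcjh trf xka
Hunk 4: at line 2 remove [cljzi,ycol,ieloj] add [pjtn,ugrq,hyy] -> 13 lines: hmzhw xkp pjtn ugrq hyy etro uodvt vgcuu tzeg mnj wcjh trf xka
Hunk 5: at line 4 remove [hyy,etro,uodvt] add [xkulh,pdm] -> 12 lines: hmzhw xkp pjtn ugrq xkulh pdm vgcuu tzeg mnj wcjh trf xka
Final line 1: hmzhw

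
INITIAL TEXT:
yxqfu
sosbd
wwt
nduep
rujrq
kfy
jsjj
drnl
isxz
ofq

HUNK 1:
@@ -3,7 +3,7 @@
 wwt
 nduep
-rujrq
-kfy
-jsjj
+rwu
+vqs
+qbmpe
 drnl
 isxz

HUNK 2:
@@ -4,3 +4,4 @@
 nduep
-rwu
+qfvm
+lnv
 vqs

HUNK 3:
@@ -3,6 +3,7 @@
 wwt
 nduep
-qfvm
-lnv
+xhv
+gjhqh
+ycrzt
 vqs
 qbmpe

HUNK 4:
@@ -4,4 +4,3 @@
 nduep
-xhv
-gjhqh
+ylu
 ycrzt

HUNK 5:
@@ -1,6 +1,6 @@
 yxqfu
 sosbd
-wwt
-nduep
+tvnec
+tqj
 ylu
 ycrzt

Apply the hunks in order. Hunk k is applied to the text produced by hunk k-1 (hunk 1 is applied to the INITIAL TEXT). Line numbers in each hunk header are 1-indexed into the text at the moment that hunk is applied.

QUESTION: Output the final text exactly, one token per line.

Hunk 1: at line 3 remove [rujrq,kfy,jsjj] add [rwu,vqs,qbmpe] -> 10 lines: yxqfu sosbd wwt nduep rwu vqs qbmpe drnl isxz ofq
Hunk 2: at line 4 remove [rwu] add [qfvm,lnv] -> 11 lines: yxqfu sosbd wwt nduep qfvm lnv vqs qbmpe drnl isxz ofq
Hunk 3: at line 3 remove [qfvm,lnv] add [xhv,gjhqh,ycrzt] -> 12 lines: yxqfu sosbd wwt nduep xhv gjhqh ycrzt vqs qbmpe drnl isxz ofq
Hunk 4: at line 4 remove [xhv,gjhqh] add [ylu] -> 11 lines: yxqfu sosbd wwt nduep ylu ycrzt vqs qbmpe drnl isxz ofq
Hunk 5: at line 1 remove [wwt,nduep] add [tvnec,tqj] -> 11 lines: yxqfu sosbd tvnec tqj ylu ycrzt vqs qbmpe drnl isxz ofq

Answer: yxqfu
sosbd
tvnec
tqj
ylu
ycrzt
vqs
qbmpe
drnl
isxz
ofq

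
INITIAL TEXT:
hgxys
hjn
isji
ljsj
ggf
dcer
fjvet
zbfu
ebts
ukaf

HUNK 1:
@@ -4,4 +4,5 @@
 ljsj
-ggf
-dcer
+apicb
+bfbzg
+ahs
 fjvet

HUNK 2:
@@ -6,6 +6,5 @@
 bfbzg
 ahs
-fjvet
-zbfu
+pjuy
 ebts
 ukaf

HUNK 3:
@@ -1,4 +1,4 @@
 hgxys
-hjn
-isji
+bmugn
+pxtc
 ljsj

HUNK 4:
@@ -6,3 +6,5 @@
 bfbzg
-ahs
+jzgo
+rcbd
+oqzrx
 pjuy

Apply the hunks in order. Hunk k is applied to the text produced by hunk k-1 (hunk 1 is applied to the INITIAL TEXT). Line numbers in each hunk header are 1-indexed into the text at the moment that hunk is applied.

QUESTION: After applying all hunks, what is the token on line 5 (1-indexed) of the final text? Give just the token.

Answer: apicb

Derivation:
Hunk 1: at line 4 remove [ggf,dcer] add [apicb,bfbzg,ahs] -> 11 lines: hgxys hjn isji ljsj apicb bfbzg ahs fjvet zbfu ebts ukaf
Hunk 2: at line 6 remove [fjvet,zbfu] add [pjuy] -> 10 lines: hgxys hjn isji ljsj apicb bfbzg ahs pjuy ebts ukaf
Hunk 3: at line 1 remove [hjn,isji] add [bmugn,pxtc] -> 10 lines: hgxys bmugn pxtc ljsj apicb bfbzg ahs pjuy ebts ukaf
Hunk 4: at line 6 remove [ahs] add [jzgo,rcbd,oqzrx] -> 12 lines: hgxys bmugn pxtc ljsj apicb bfbzg jzgo rcbd oqzrx pjuy ebts ukaf
Final line 5: apicb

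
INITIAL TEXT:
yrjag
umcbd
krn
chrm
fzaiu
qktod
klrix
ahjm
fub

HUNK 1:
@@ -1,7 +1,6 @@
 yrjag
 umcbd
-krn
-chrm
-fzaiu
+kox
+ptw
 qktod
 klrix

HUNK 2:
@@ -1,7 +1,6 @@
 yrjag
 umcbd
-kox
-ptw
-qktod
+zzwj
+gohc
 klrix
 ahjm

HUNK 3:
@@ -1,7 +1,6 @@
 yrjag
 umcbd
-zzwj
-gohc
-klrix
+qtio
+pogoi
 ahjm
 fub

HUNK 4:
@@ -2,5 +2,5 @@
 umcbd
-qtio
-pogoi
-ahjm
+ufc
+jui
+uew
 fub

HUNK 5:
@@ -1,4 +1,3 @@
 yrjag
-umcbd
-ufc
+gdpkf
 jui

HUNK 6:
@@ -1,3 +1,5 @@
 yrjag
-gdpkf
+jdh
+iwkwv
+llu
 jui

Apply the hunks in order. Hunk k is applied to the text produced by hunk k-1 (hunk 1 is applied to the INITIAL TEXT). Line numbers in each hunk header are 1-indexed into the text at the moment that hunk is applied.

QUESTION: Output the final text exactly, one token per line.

Hunk 1: at line 1 remove [krn,chrm,fzaiu] add [kox,ptw] -> 8 lines: yrjag umcbd kox ptw qktod klrix ahjm fub
Hunk 2: at line 1 remove [kox,ptw,qktod] add [zzwj,gohc] -> 7 lines: yrjag umcbd zzwj gohc klrix ahjm fub
Hunk 3: at line 1 remove [zzwj,gohc,klrix] add [qtio,pogoi] -> 6 lines: yrjag umcbd qtio pogoi ahjm fub
Hunk 4: at line 2 remove [qtio,pogoi,ahjm] add [ufc,jui,uew] -> 6 lines: yrjag umcbd ufc jui uew fub
Hunk 5: at line 1 remove [umcbd,ufc] add [gdpkf] -> 5 lines: yrjag gdpkf jui uew fub
Hunk 6: at line 1 remove [gdpkf] add [jdh,iwkwv,llu] -> 7 lines: yrjag jdh iwkwv llu jui uew fub

Answer: yrjag
jdh
iwkwv
llu
jui
uew
fub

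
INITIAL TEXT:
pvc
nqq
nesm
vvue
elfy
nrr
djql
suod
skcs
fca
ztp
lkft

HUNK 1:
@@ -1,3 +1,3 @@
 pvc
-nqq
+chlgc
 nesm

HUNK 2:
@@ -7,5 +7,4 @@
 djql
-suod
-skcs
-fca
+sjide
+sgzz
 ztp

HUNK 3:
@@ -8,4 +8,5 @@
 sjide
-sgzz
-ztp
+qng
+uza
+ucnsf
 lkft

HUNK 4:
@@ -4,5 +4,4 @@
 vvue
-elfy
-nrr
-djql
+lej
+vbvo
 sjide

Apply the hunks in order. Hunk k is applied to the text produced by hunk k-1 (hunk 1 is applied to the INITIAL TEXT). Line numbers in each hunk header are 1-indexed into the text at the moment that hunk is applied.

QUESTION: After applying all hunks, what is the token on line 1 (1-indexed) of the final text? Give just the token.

Answer: pvc

Derivation:
Hunk 1: at line 1 remove [nqq] add [chlgc] -> 12 lines: pvc chlgc nesm vvue elfy nrr djql suod skcs fca ztp lkft
Hunk 2: at line 7 remove [suod,skcs,fca] add [sjide,sgzz] -> 11 lines: pvc chlgc nesm vvue elfy nrr djql sjide sgzz ztp lkft
Hunk 3: at line 8 remove [sgzz,ztp] add [qng,uza,ucnsf] -> 12 lines: pvc chlgc nesm vvue elfy nrr djql sjide qng uza ucnsf lkft
Hunk 4: at line 4 remove [elfy,nrr,djql] add [lej,vbvo] -> 11 lines: pvc chlgc nesm vvue lej vbvo sjide qng uza ucnsf lkft
Final line 1: pvc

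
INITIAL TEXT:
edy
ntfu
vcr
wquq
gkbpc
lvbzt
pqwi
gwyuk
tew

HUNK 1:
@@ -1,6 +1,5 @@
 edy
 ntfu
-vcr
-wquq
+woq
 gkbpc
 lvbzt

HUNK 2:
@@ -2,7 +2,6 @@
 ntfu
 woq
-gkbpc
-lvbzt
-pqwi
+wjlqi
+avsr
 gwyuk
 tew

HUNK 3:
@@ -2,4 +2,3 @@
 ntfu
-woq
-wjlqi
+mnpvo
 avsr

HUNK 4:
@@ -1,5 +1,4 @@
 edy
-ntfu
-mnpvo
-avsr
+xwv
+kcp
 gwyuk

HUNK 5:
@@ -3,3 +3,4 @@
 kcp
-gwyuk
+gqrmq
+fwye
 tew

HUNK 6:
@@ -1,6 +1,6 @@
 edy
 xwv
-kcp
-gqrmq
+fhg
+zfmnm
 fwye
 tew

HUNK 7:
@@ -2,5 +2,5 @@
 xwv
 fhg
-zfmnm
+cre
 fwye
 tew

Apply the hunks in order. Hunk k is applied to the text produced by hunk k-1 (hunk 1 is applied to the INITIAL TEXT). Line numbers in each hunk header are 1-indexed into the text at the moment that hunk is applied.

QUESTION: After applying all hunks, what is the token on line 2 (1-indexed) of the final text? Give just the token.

Hunk 1: at line 1 remove [vcr,wquq] add [woq] -> 8 lines: edy ntfu woq gkbpc lvbzt pqwi gwyuk tew
Hunk 2: at line 2 remove [gkbpc,lvbzt,pqwi] add [wjlqi,avsr] -> 7 lines: edy ntfu woq wjlqi avsr gwyuk tew
Hunk 3: at line 2 remove [woq,wjlqi] add [mnpvo] -> 6 lines: edy ntfu mnpvo avsr gwyuk tew
Hunk 4: at line 1 remove [ntfu,mnpvo,avsr] add [xwv,kcp] -> 5 lines: edy xwv kcp gwyuk tew
Hunk 5: at line 3 remove [gwyuk] add [gqrmq,fwye] -> 6 lines: edy xwv kcp gqrmq fwye tew
Hunk 6: at line 1 remove [kcp,gqrmq] add [fhg,zfmnm] -> 6 lines: edy xwv fhg zfmnm fwye tew
Hunk 7: at line 2 remove [zfmnm] add [cre] -> 6 lines: edy xwv fhg cre fwye tew
Final line 2: xwv

Answer: xwv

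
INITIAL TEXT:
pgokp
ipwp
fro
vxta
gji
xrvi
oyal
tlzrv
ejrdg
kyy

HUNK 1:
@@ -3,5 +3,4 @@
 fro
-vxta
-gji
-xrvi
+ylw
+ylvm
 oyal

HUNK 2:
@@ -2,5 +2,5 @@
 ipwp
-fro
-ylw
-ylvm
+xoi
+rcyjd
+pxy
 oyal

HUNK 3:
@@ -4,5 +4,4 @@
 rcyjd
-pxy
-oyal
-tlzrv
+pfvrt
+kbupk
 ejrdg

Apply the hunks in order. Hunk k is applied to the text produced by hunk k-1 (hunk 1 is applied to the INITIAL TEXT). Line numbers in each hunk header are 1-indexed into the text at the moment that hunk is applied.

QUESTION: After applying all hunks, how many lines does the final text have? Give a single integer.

Hunk 1: at line 3 remove [vxta,gji,xrvi] add [ylw,ylvm] -> 9 lines: pgokp ipwp fro ylw ylvm oyal tlzrv ejrdg kyy
Hunk 2: at line 2 remove [fro,ylw,ylvm] add [xoi,rcyjd,pxy] -> 9 lines: pgokp ipwp xoi rcyjd pxy oyal tlzrv ejrdg kyy
Hunk 3: at line 4 remove [pxy,oyal,tlzrv] add [pfvrt,kbupk] -> 8 lines: pgokp ipwp xoi rcyjd pfvrt kbupk ejrdg kyy
Final line count: 8

Answer: 8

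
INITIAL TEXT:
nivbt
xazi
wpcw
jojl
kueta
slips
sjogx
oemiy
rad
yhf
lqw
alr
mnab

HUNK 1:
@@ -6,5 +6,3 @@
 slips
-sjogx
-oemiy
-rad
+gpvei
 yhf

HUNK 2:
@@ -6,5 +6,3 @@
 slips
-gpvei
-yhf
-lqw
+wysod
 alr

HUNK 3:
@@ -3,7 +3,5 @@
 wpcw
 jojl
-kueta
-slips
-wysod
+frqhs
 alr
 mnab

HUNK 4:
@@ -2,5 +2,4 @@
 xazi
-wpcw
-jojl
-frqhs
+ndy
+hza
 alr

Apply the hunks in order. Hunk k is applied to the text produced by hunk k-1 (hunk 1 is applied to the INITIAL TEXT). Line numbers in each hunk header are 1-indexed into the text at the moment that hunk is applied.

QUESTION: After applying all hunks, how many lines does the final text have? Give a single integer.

Hunk 1: at line 6 remove [sjogx,oemiy,rad] add [gpvei] -> 11 lines: nivbt xazi wpcw jojl kueta slips gpvei yhf lqw alr mnab
Hunk 2: at line 6 remove [gpvei,yhf,lqw] add [wysod] -> 9 lines: nivbt xazi wpcw jojl kueta slips wysod alr mnab
Hunk 3: at line 3 remove [kueta,slips,wysod] add [frqhs] -> 7 lines: nivbt xazi wpcw jojl frqhs alr mnab
Hunk 4: at line 2 remove [wpcw,jojl,frqhs] add [ndy,hza] -> 6 lines: nivbt xazi ndy hza alr mnab
Final line count: 6

Answer: 6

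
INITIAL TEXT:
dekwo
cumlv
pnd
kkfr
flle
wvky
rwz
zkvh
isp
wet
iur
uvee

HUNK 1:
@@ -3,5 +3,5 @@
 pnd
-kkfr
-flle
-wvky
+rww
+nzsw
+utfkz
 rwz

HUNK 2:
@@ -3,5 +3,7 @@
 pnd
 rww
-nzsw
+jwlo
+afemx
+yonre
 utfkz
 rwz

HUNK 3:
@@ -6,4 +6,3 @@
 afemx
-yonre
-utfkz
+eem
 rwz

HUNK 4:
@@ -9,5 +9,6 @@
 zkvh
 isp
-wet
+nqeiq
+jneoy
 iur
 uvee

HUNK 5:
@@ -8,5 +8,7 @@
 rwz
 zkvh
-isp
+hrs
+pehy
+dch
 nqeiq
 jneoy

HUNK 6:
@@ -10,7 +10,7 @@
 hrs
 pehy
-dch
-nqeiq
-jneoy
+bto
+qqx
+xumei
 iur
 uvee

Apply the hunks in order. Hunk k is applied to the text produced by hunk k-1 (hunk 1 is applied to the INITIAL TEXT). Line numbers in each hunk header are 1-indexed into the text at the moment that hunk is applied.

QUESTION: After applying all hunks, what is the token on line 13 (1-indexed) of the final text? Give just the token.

Answer: qqx

Derivation:
Hunk 1: at line 3 remove [kkfr,flle,wvky] add [rww,nzsw,utfkz] -> 12 lines: dekwo cumlv pnd rww nzsw utfkz rwz zkvh isp wet iur uvee
Hunk 2: at line 3 remove [nzsw] add [jwlo,afemx,yonre] -> 14 lines: dekwo cumlv pnd rww jwlo afemx yonre utfkz rwz zkvh isp wet iur uvee
Hunk 3: at line 6 remove [yonre,utfkz] add [eem] -> 13 lines: dekwo cumlv pnd rww jwlo afemx eem rwz zkvh isp wet iur uvee
Hunk 4: at line 9 remove [wet] add [nqeiq,jneoy] -> 14 lines: dekwo cumlv pnd rww jwlo afemx eem rwz zkvh isp nqeiq jneoy iur uvee
Hunk 5: at line 8 remove [isp] add [hrs,pehy,dch] -> 16 lines: dekwo cumlv pnd rww jwlo afemx eem rwz zkvh hrs pehy dch nqeiq jneoy iur uvee
Hunk 6: at line 10 remove [dch,nqeiq,jneoy] add [bto,qqx,xumei] -> 16 lines: dekwo cumlv pnd rww jwlo afemx eem rwz zkvh hrs pehy bto qqx xumei iur uvee
Final line 13: qqx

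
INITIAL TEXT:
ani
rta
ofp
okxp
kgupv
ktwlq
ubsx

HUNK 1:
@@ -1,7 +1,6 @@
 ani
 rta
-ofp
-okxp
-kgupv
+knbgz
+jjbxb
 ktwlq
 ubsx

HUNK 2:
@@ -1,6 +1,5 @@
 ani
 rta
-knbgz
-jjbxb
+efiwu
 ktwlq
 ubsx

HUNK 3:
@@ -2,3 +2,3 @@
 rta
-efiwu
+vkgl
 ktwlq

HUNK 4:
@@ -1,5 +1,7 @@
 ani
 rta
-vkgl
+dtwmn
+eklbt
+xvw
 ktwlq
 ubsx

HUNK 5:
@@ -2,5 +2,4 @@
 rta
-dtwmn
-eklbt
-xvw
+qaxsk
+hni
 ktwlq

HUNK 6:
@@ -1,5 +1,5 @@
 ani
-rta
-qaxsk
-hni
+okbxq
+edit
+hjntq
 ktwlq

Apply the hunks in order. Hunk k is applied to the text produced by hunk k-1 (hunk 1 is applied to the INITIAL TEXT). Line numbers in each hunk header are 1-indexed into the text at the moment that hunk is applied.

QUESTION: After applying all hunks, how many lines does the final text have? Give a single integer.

Answer: 6

Derivation:
Hunk 1: at line 1 remove [ofp,okxp,kgupv] add [knbgz,jjbxb] -> 6 lines: ani rta knbgz jjbxb ktwlq ubsx
Hunk 2: at line 1 remove [knbgz,jjbxb] add [efiwu] -> 5 lines: ani rta efiwu ktwlq ubsx
Hunk 3: at line 2 remove [efiwu] add [vkgl] -> 5 lines: ani rta vkgl ktwlq ubsx
Hunk 4: at line 1 remove [vkgl] add [dtwmn,eklbt,xvw] -> 7 lines: ani rta dtwmn eklbt xvw ktwlq ubsx
Hunk 5: at line 2 remove [dtwmn,eklbt,xvw] add [qaxsk,hni] -> 6 lines: ani rta qaxsk hni ktwlq ubsx
Hunk 6: at line 1 remove [rta,qaxsk,hni] add [okbxq,edit,hjntq] -> 6 lines: ani okbxq edit hjntq ktwlq ubsx
Final line count: 6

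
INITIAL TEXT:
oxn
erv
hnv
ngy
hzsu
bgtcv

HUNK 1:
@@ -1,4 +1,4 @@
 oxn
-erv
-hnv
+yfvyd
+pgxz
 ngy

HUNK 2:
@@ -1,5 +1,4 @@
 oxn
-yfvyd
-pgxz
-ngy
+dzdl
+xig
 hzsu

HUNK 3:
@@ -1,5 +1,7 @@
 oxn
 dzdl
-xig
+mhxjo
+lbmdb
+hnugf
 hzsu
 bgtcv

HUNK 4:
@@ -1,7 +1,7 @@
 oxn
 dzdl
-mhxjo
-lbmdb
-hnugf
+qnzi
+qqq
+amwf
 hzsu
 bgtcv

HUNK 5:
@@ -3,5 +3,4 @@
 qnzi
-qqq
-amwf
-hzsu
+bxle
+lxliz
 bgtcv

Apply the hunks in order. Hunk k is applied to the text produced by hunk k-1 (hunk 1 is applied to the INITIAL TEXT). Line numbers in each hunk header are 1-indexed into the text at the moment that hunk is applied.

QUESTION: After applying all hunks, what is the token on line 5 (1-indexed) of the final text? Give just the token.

Hunk 1: at line 1 remove [erv,hnv] add [yfvyd,pgxz] -> 6 lines: oxn yfvyd pgxz ngy hzsu bgtcv
Hunk 2: at line 1 remove [yfvyd,pgxz,ngy] add [dzdl,xig] -> 5 lines: oxn dzdl xig hzsu bgtcv
Hunk 3: at line 1 remove [xig] add [mhxjo,lbmdb,hnugf] -> 7 lines: oxn dzdl mhxjo lbmdb hnugf hzsu bgtcv
Hunk 4: at line 1 remove [mhxjo,lbmdb,hnugf] add [qnzi,qqq,amwf] -> 7 lines: oxn dzdl qnzi qqq amwf hzsu bgtcv
Hunk 5: at line 3 remove [qqq,amwf,hzsu] add [bxle,lxliz] -> 6 lines: oxn dzdl qnzi bxle lxliz bgtcv
Final line 5: lxliz

Answer: lxliz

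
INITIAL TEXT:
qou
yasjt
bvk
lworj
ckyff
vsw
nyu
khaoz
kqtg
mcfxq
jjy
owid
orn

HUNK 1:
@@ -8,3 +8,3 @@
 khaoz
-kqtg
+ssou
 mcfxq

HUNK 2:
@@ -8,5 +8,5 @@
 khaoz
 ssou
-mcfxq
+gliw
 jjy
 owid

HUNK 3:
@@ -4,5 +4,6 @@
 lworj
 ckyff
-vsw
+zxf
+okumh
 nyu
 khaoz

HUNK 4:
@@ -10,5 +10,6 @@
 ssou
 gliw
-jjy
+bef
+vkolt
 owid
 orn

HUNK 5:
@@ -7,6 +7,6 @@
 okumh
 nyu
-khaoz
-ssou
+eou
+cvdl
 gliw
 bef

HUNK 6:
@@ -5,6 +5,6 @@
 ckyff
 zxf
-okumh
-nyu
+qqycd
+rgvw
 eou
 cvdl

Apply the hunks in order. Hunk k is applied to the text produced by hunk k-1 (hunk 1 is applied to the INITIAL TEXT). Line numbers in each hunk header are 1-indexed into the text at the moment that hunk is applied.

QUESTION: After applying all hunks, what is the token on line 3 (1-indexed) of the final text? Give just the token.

Answer: bvk

Derivation:
Hunk 1: at line 8 remove [kqtg] add [ssou] -> 13 lines: qou yasjt bvk lworj ckyff vsw nyu khaoz ssou mcfxq jjy owid orn
Hunk 2: at line 8 remove [mcfxq] add [gliw] -> 13 lines: qou yasjt bvk lworj ckyff vsw nyu khaoz ssou gliw jjy owid orn
Hunk 3: at line 4 remove [vsw] add [zxf,okumh] -> 14 lines: qou yasjt bvk lworj ckyff zxf okumh nyu khaoz ssou gliw jjy owid orn
Hunk 4: at line 10 remove [jjy] add [bef,vkolt] -> 15 lines: qou yasjt bvk lworj ckyff zxf okumh nyu khaoz ssou gliw bef vkolt owid orn
Hunk 5: at line 7 remove [khaoz,ssou] add [eou,cvdl] -> 15 lines: qou yasjt bvk lworj ckyff zxf okumh nyu eou cvdl gliw bef vkolt owid orn
Hunk 6: at line 5 remove [okumh,nyu] add [qqycd,rgvw] -> 15 lines: qou yasjt bvk lworj ckyff zxf qqycd rgvw eou cvdl gliw bef vkolt owid orn
Final line 3: bvk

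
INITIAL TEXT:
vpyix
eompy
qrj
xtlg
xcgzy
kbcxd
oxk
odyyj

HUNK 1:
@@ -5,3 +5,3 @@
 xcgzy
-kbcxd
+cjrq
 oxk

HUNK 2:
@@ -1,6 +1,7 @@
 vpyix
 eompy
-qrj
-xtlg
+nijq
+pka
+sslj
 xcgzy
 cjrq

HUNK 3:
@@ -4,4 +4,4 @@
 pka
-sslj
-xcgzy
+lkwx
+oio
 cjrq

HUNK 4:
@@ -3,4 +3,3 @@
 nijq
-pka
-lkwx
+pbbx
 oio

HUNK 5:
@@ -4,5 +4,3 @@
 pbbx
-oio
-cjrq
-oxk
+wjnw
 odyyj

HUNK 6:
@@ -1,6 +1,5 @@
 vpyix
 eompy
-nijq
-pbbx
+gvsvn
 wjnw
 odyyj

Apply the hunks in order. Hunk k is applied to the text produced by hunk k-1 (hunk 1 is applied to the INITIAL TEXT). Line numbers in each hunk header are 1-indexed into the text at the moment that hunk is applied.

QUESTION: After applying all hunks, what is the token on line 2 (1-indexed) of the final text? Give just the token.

Hunk 1: at line 5 remove [kbcxd] add [cjrq] -> 8 lines: vpyix eompy qrj xtlg xcgzy cjrq oxk odyyj
Hunk 2: at line 1 remove [qrj,xtlg] add [nijq,pka,sslj] -> 9 lines: vpyix eompy nijq pka sslj xcgzy cjrq oxk odyyj
Hunk 3: at line 4 remove [sslj,xcgzy] add [lkwx,oio] -> 9 lines: vpyix eompy nijq pka lkwx oio cjrq oxk odyyj
Hunk 4: at line 3 remove [pka,lkwx] add [pbbx] -> 8 lines: vpyix eompy nijq pbbx oio cjrq oxk odyyj
Hunk 5: at line 4 remove [oio,cjrq,oxk] add [wjnw] -> 6 lines: vpyix eompy nijq pbbx wjnw odyyj
Hunk 6: at line 1 remove [nijq,pbbx] add [gvsvn] -> 5 lines: vpyix eompy gvsvn wjnw odyyj
Final line 2: eompy

Answer: eompy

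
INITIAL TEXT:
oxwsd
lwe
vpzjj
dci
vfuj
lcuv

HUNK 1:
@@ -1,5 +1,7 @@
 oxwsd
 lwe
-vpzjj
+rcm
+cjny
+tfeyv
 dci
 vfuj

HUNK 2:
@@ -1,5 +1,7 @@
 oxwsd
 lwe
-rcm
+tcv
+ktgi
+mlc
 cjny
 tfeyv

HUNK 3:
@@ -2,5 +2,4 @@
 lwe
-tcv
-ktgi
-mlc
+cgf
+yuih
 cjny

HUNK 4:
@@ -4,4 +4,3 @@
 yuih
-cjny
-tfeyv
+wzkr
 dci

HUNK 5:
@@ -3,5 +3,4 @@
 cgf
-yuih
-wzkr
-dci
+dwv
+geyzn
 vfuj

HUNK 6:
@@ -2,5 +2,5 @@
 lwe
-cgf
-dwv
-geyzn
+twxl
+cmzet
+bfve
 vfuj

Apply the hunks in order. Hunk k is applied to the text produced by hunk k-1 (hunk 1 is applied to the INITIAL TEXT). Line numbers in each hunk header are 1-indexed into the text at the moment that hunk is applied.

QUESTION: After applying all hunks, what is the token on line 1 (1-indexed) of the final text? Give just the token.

Hunk 1: at line 1 remove [vpzjj] add [rcm,cjny,tfeyv] -> 8 lines: oxwsd lwe rcm cjny tfeyv dci vfuj lcuv
Hunk 2: at line 1 remove [rcm] add [tcv,ktgi,mlc] -> 10 lines: oxwsd lwe tcv ktgi mlc cjny tfeyv dci vfuj lcuv
Hunk 3: at line 2 remove [tcv,ktgi,mlc] add [cgf,yuih] -> 9 lines: oxwsd lwe cgf yuih cjny tfeyv dci vfuj lcuv
Hunk 4: at line 4 remove [cjny,tfeyv] add [wzkr] -> 8 lines: oxwsd lwe cgf yuih wzkr dci vfuj lcuv
Hunk 5: at line 3 remove [yuih,wzkr,dci] add [dwv,geyzn] -> 7 lines: oxwsd lwe cgf dwv geyzn vfuj lcuv
Hunk 6: at line 2 remove [cgf,dwv,geyzn] add [twxl,cmzet,bfve] -> 7 lines: oxwsd lwe twxl cmzet bfve vfuj lcuv
Final line 1: oxwsd

Answer: oxwsd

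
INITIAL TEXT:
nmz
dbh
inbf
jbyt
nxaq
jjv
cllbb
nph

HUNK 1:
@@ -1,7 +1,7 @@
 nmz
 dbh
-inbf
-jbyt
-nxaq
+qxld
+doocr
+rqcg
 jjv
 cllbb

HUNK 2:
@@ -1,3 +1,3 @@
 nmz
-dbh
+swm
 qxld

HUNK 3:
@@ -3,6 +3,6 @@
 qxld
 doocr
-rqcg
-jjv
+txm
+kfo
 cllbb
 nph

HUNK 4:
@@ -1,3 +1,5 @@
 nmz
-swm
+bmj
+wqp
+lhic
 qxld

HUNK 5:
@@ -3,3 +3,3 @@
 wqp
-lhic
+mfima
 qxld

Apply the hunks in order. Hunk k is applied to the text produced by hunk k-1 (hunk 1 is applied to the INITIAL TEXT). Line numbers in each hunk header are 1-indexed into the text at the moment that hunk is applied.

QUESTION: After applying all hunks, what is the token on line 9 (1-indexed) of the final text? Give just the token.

Hunk 1: at line 1 remove [inbf,jbyt,nxaq] add [qxld,doocr,rqcg] -> 8 lines: nmz dbh qxld doocr rqcg jjv cllbb nph
Hunk 2: at line 1 remove [dbh] add [swm] -> 8 lines: nmz swm qxld doocr rqcg jjv cllbb nph
Hunk 3: at line 3 remove [rqcg,jjv] add [txm,kfo] -> 8 lines: nmz swm qxld doocr txm kfo cllbb nph
Hunk 4: at line 1 remove [swm] add [bmj,wqp,lhic] -> 10 lines: nmz bmj wqp lhic qxld doocr txm kfo cllbb nph
Hunk 5: at line 3 remove [lhic] add [mfima] -> 10 lines: nmz bmj wqp mfima qxld doocr txm kfo cllbb nph
Final line 9: cllbb

Answer: cllbb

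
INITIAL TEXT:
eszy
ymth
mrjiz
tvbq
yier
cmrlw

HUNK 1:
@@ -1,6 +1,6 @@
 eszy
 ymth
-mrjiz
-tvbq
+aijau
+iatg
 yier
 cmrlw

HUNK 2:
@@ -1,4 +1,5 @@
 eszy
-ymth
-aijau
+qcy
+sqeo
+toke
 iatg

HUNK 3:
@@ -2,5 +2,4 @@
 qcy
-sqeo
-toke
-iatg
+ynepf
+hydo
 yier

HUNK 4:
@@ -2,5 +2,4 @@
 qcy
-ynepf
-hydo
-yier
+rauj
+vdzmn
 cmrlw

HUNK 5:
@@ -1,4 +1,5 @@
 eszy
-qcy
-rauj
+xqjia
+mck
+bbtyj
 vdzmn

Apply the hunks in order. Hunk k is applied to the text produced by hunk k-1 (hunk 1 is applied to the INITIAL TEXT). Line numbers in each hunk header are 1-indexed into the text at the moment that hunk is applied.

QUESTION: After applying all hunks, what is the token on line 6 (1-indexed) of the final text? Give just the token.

Answer: cmrlw

Derivation:
Hunk 1: at line 1 remove [mrjiz,tvbq] add [aijau,iatg] -> 6 lines: eszy ymth aijau iatg yier cmrlw
Hunk 2: at line 1 remove [ymth,aijau] add [qcy,sqeo,toke] -> 7 lines: eszy qcy sqeo toke iatg yier cmrlw
Hunk 3: at line 2 remove [sqeo,toke,iatg] add [ynepf,hydo] -> 6 lines: eszy qcy ynepf hydo yier cmrlw
Hunk 4: at line 2 remove [ynepf,hydo,yier] add [rauj,vdzmn] -> 5 lines: eszy qcy rauj vdzmn cmrlw
Hunk 5: at line 1 remove [qcy,rauj] add [xqjia,mck,bbtyj] -> 6 lines: eszy xqjia mck bbtyj vdzmn cmrlw
Final line 6: cmrlw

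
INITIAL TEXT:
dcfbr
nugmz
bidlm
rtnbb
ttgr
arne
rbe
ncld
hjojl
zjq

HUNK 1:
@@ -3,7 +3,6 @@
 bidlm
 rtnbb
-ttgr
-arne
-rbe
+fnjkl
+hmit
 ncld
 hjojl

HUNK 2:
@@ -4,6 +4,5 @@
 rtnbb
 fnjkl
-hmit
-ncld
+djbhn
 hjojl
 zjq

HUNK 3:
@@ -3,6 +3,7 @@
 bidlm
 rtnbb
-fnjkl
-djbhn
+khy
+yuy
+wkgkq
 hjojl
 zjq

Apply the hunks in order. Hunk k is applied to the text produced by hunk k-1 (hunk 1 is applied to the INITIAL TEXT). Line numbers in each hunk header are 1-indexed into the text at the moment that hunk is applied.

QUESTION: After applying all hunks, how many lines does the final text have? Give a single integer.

Hunk 1: at line 3 remove [ttgr,arne,rbe] add [fnjkl,hmit] -> 9 lines: dcfbr nugmz bidlm rtnbb fnjkl hmit ncld hjojl zjq
Hunk 2: at line 4 remove [hmit,ncld] add [djbhn] -> 8 lines: dcfbr nugmz bidlm rtnbb fnjkl djbhn hjojl zjq
Hunk 3: at line 3 remove [fnjkl,djbhn] add [khy,yuy,wkgkq] -> 9 lines: dcfbr nugmz bidlm rtnbb khy yuy wkgkq hjojl zjq
Final line count: 9

Answer: 9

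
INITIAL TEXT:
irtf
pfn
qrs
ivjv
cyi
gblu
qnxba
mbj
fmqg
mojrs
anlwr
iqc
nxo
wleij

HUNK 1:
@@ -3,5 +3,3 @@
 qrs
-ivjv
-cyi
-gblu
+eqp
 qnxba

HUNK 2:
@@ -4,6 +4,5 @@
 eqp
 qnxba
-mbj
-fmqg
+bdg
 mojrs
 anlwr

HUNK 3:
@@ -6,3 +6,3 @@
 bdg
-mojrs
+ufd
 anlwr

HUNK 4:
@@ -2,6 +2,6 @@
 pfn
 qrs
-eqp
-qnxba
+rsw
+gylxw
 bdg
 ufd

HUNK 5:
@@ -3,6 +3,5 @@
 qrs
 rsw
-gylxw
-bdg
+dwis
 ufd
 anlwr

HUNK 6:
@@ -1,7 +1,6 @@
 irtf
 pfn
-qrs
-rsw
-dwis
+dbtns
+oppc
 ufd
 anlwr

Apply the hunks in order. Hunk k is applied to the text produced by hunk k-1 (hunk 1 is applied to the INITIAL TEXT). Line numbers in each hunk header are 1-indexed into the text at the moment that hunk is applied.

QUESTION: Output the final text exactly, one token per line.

Hunk 1: at line 3 remove [ivjv,cyi,gblu] add [eqp] -> 12 lines: irtf pfn qrs eqp qnxba mbj fmqg mojrs anlwr iqc nxo wleij
Hunk 2: at line 4 remove [mbj,fmqg] add [bdg] -> 11 lines: irtf pfn qrs eqp qnxba bdg mojrs anlwr iqc nxo wleij
Hunk 3: at line 6 remove [mojrs] add [ufd] -> 11 lines: irtf pfn qrs eqp qnxba bdg ufd anlwr iqc nxo wleij
Hunk 4: at line 2 remove [eqp,qnxba] add [rsw,gylxw] -> 11 lines: irtf pfn qrs rsw gylxw bdg ufd anlwr iqc nxo wleij
Hunk 5: at line 3 remove [gylxw,bdg] add [dwis] -> 10 lines: irtf pfn qrs rsw dwis ufd anlwr iqc nxo wleij
Hunk 6: at line 1 remove [qrs,rsw,dwis] add [dbtns,oppc] -> 9 lines: irtf pfn dbtns oppc ufd anlwr iqc nxo wleij

Answer: irtf
pfn
dbtns
oppc
ufd
anlwr
iqc
nxo
wleij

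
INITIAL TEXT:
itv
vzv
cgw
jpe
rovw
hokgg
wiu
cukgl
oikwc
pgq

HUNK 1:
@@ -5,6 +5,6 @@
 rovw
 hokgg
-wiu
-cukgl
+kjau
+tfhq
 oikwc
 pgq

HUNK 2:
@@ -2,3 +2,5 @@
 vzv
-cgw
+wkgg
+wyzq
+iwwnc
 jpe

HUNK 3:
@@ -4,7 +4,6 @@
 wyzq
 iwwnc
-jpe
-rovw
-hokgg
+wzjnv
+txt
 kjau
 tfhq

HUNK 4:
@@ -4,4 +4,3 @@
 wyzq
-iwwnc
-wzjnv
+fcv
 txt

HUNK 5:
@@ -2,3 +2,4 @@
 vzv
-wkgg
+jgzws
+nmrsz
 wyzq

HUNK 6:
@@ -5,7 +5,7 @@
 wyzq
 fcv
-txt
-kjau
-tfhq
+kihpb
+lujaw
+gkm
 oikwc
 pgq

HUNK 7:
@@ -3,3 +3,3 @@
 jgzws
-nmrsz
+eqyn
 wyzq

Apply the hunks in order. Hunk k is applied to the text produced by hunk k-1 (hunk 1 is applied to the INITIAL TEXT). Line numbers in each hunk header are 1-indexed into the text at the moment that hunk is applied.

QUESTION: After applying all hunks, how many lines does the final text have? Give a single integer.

Answer: 11

Derivation:
Hunk 1: at line 5 remove [wiu,cukgl] add [kjau,tfhq] -> 10 lines: itv vzv cgw jpe rovw hokgg kjau tfhq oikwc pgq
Hunk 2: at line 2 remove [cgw] add [wkgg,wyzq,iwwnc] -> 12 lines: itv vzv wkgg wyzq iwwnc jpe rovw hokgg kjau tfhq oikwc pgq
Hunk 3: at line 4 remove [jpe,rovw,hokgg] add [wzjnv,txt] -> 11 lines: itv vzv wkgg wyzq iwwnc wzjnv txt kjau tfhq oikwc pgq
Hunk 4: at line 4 remove [iwwnc,wzjnv] add [fcv] -> 10 lines: itv vzv wkgg wyzq fcv txt kjau tfhq oikwc pgq
Hunk 5: at line 2 remove [wkgg] add [jgzws,nmrsz] -> 11 lines: itv vzv jgzws nmrsz wyzq fcv txt kjau tfhq oikwc pgq
Hunk 6: at line 5 remove [txt,kjau,tfhq] add [kihpb,lujaw,gkm] -> 11 lines: itv vzv jgzws nmrsz wyzq fcv kihpb lujaw gkm oikwc pgq
Hunk 7: at line 3 remove [nmrsz] add [eqyn] -> 11 lines: itv vzv jgzws eqyn wyzq fcv kihpb lujaw gkm oikwc pgq
Final line count: 11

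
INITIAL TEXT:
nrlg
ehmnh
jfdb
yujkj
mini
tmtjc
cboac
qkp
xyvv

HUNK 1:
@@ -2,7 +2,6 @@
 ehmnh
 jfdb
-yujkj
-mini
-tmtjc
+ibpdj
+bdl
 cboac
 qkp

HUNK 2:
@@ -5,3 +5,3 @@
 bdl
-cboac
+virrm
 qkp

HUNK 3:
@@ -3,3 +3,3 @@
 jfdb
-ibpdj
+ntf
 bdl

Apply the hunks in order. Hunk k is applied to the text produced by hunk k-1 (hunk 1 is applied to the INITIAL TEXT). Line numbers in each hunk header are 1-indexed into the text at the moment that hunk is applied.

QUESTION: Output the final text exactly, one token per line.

Hunk 1: at line 2 remove [yujkj,mini,tmtjc] add [ibpdj,bdl] -> 8 lines: nrlg ehmnh jfdb ibpdj bdl cboac qkp xyvv
Hunk 2: at line 5 remove [cboac] add [virrm] -> 8 lines: nrlg ehmnh jfdb ibpdj bdl virrm qkp xyvv
Hunk 3: at line 3 remove [ibpdj] add [ntf] -> 8 lines: nrlg ehmnh jfdb ntf bdl virrm qkp xyvv

Answer: nrlg
ehmnh
jfdb
ntf
bdl
virrm
qkp
xyvv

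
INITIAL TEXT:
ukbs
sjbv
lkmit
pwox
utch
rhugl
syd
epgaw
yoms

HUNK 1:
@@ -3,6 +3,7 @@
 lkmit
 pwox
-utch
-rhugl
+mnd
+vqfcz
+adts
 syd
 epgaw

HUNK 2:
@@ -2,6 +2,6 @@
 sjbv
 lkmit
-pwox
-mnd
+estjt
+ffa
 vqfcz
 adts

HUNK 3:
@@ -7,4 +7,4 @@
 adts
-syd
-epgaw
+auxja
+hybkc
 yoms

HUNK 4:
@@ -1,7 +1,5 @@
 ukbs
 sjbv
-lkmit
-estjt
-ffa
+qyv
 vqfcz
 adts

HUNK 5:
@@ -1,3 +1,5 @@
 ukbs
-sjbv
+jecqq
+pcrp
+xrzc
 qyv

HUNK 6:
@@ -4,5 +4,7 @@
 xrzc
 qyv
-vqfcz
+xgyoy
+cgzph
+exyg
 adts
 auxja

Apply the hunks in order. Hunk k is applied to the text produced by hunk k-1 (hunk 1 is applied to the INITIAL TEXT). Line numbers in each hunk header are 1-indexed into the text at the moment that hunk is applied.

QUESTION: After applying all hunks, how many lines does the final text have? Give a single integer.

Hunk 1: at line 3 remove [utch,rhugl] add [mnd,vqfcz,adts] -> 10 lines: ukbs sjbv lkmit pwox mnd vqfcz adts syd epgaw yoms
Hunk 2: at line 2 remove [pwox,mnd] add [estjt,ffa] -> 10 lines: ukbs sjbv lkmit estjt ffa vqfcz adts syd epgaw yoms
Hunk 3: at line 7 remove [syd,epgaw] add [auxja,hybkc] -> 10 lines: ukbs sjbv lkmit estjt ffa vqfcz adts auxja hybkc yoms
Hunk 4: at line 1 remove [lkmit,estjt,ffa] add [qyv] -> 8 lines: ukbs sjbv qyv vqfcz adts auxja hybkc yoms
Hunk 5: at line 1 remove [sjbv] add [jecqq,pcrp,xrzc] -> 10 lines: ukbs jecqq pcrp xrzc qyv vqfcz adts auxja hybkc yoms
Hunk 6: at line 4 remove [vqfcz] add [xgyoy,cgzph,exyg] -> 12 lines: ukbs jecqq pcrp xrzc qyv xgyoy cgzph exyg adts auxja hybkc yoms
Final line count: 12

Answer: 12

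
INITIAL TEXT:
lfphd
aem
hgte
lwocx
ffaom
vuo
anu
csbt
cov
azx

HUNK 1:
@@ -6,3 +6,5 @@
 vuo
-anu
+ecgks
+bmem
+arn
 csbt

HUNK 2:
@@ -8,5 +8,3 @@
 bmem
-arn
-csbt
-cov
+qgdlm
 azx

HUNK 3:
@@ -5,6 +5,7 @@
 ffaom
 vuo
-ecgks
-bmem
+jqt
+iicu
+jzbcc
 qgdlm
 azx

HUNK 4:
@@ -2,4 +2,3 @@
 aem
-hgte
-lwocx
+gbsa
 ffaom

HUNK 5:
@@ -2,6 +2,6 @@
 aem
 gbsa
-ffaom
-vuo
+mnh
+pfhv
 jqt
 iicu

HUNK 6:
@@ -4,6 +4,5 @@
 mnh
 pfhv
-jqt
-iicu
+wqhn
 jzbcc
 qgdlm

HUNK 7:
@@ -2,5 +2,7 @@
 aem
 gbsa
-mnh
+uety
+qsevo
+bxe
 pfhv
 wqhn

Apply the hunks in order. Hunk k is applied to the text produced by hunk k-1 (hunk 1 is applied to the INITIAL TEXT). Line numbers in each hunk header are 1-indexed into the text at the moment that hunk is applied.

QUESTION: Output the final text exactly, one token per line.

Answer: lfphd
aem
gbsa
uety
qsevo
bxe
pfhv
wqhn
jzbcc
qgdlm
azx

Derivation:
Hunk 1: at line 6 remove [anu] add [ecgks,bmem,arn] -> 12 lines: lfphd aem hgte lwocx ffaom vuo ecgks bmem arn csbt cov azx
Hunk 2: at line 8 remove [arn,csbt,cov] add [qgdlm] -> 10 lines: lfphd aem hgte lwocx ffaom vuo ecgks bmem qgdlm azx
Hunk 3: at line 5 remove [ecgks,bmem] add [jqt,iicu,jzbcc] -> 11 lines: lfphd aem hgte lwocx ffaom vuo jqt iicu jzbcc qgdlm azx
Hunk 4: at line 2 remove [hgte,lwocx] add [gbsa] -> 10 lines: lfphd aem gbsa ffaom vuo jqt iicu jzbcc qgdlm azx
Hunk 5: at line 2 remove [ffaom,vuo] add [mnh,pfhv] -> 10 lines: lfphd aem gbsa mnh pfhv jqt iicu jzbcc qgdlm azx
Hunk 6: at line 4 remove [jqt,iicu] add [wqhn] -> 9 lines: lfphd aem gbsa mnh pfhv wqhn jzbcc qgdlm azx
Hunk 7: at line 2 remove [mnh] add [uety,qsevo,bxe] -> 11 lines: lfphd aem gbsa uety qsevo bxe pfhv wqhn jzbcc qgdlm azx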